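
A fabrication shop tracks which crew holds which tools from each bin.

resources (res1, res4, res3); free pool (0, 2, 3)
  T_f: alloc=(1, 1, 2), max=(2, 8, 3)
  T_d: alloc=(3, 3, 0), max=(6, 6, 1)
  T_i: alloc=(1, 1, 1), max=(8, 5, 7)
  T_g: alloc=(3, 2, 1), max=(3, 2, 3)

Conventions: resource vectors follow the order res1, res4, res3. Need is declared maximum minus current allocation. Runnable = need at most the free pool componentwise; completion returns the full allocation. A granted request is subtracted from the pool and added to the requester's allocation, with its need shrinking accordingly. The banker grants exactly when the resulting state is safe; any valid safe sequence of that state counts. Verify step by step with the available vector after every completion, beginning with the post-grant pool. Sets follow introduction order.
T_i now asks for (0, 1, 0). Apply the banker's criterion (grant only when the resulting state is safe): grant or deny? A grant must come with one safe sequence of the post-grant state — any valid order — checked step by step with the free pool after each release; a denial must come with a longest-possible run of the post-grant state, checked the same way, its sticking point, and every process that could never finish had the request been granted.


DENY — the pretend-granted state is unsafe.
Key observation: after T_g, T_d the pool peaks at (6, 6, 4), and each blocked process is short somewhere: T_f on res4; T_i on res1, res3.
After a pretend grant, a maximal execution: T_g, T_d — then nothing else fits. Walking it through:
  pool = (0, 1, 3)
  run T_g (needs (0, 0, 2), free (0, 1, 3)); after release of (3, 2, 1) the pool is (3, 3, 4)
  run T_d (needs (3, 3, 1), free (3, 3, 4)); after release of (3, 3, 0) the pool is (6, 6, 4)
  T_f cannot run: need (1, 7, 1) vs free (6, 6, 4) (insufficient res4)
  T_i cannot run: need (7, 3, 6) vs free (6, 6, 4) (insufficient res1 and res3)
Had the request been granted, T_f and T_i could never finish.


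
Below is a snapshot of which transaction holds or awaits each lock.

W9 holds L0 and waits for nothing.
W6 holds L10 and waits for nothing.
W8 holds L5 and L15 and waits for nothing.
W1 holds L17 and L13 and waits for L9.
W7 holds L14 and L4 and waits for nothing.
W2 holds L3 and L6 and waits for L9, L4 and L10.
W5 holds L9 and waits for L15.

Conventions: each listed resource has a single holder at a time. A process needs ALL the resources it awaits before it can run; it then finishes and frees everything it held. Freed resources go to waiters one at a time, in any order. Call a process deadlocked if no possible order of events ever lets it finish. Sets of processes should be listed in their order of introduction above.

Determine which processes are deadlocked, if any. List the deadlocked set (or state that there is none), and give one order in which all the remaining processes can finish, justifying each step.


Nothing here is deadlocked.
Key observation: all waits point, directly or indirectly, at processes that can finish, so nothing is permanently blocked.
The rest can finish in the order W7, W8, W9, W6, W5, W1, W2.
Check, step by step:
  W7 waits on nothing -> runs at once and releases L14 and L4
  W8 waits on nothing -> runs at once and releases L5 and L15
  W9 waits on nothing -> runs at once and releases L0
  W6 waits on nothing -> runs at once and releases L10
  W5: everything it awaited (L15) is free; runs, freeing L9
  W1: everything it awaited (L9) is free; runs, freeing L17 and L13
  W2: everything it awaited (L9, L4 and L10) is free; runs, freeing L3 and L6


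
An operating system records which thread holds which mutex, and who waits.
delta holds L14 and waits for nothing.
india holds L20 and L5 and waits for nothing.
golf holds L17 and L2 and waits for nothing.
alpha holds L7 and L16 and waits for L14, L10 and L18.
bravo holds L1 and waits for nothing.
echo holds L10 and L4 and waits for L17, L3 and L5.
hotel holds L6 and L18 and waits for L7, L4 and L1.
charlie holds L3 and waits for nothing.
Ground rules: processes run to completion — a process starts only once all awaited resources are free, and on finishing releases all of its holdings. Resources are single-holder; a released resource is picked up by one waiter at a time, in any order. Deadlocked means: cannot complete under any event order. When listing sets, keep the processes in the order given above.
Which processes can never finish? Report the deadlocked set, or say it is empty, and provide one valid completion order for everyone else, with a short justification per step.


Deadlocked: alpha and hotel.
Key observation: alpha -> hotel -> alpha is a circular wait — nothing in it can go first; no other process is dragged down with it.
The rest can finish in the order bravo, delta, india, golf, charlie, echo.
Verifying each step:
  bravo waits on nothing -> runs at once and releases L1
  delta waits on nothing -> runs at once and releases L14
  india waits on nothing -> runs at once and releases L20 and L5
  golf waits on nothing -> runs at once and releases L17 and L2
  charlie waits on nothing -> runs at once and releases L3
  echo: everything it awaited (L17, L3 and L5) is free; runs, freeing L10 and L4


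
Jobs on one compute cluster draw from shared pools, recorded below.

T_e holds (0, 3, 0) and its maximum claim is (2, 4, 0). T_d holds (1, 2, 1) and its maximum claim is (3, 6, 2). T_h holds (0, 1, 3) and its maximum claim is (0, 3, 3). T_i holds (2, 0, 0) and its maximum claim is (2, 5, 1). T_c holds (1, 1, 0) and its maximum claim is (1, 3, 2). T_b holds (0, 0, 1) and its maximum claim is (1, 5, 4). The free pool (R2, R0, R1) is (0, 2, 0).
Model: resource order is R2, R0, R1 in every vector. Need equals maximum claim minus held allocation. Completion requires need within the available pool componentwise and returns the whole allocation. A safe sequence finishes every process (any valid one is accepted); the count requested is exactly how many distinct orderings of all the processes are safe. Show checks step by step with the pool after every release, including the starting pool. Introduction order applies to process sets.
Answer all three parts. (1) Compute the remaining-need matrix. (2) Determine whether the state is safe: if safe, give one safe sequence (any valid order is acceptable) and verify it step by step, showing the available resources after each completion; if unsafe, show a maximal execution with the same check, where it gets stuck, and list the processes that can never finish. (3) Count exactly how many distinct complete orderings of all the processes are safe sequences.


(1) Need matrix, components ordered R2, R0, R1:
  T_e: (2, 1, 0)
  T_d: (2, 4, 1)
  T_h: (0, 2, 0)
  T_i: (0, 5, 1)
  T_c: (0, 2, 2)
  T_b: (1, 5, 3)
(2) The state is UNSAFE.
Key observation: after T_h, T_c the pool peaks at (1, 4, 3), and each blocked process is short somewhere: T_e on R2; T_d on R2; T_i on R0; T_b on R0.
Going as far as possible: T_h, T_c; after that, nothing fits. Step-by-step check:
  pool = (0, 2, 0)
  T_h needs (0, 2, 0) <= (0, 2, 0) -> finishes; pool += (0, 1, 3) = (0, 3, 3)
  T_c needs (0, 2, 2) <= (0, 3, 3) -> finishes; pool += (1, 1, 0) = (1, 4, 3)
  T_e cannot run: need (2, 1, 0) vs free (1, 4, 3) (insufficient R2)
  T_d cannot run: need (2, 4, 1) vs free (1, 4, 3) (insufficient R2)
  T_i cannot run: need (0, 5, 1) vs free (1, 4, 3) (insufficient R0)
  T_b cannot run: need (1, 5, 3) vs free (1, 4, 3) (insufficient R0)
Permanently blocked: T_e, T_d, T_i and T_b.
(3) Precisely 0 of the possible complete orderings are safe sequences.


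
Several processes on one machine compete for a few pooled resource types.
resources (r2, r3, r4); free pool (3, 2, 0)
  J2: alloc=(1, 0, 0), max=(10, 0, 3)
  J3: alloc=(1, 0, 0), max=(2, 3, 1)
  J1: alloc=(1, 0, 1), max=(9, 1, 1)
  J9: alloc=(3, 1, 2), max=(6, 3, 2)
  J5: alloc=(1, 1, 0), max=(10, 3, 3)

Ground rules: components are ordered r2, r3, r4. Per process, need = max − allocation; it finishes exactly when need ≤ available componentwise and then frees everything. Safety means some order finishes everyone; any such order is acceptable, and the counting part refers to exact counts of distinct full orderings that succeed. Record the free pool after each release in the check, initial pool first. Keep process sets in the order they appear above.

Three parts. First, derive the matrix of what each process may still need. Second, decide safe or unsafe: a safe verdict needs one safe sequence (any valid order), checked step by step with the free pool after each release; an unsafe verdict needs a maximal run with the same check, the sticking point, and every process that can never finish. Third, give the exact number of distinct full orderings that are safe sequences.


(1) Need matrix, components ordered r2, r3, r4:
  J2: (9, 0, 3)
  J3: (1, 3, 1)
  J1: (8, 1, 0)
  J9: (3, 2, 0)
  J5: (9, 2, 3)
(2) UNSAFE.
Key observation: J9, J3 can finish, but then (7, 3, 2) is all there is, and the blocked group's r2 demands exceed it.
A maximal execution: J9, J3 — then nothing else fits. Check, step by step:
  pool = (3, 2, 0)
  J9 needs (3, 2, 0) <= (3, 2, 0) -> finishes; pool += (3, 1, 2) = (6, 3, 2)
  J3 needs (1, 3, 1) <= (6, 3, 2) -> finishes; pool += (1, 0, 0) = (7, 3, 2)
  J2 still needs (9, 0, 3) but only (7, 3, 2) is free — short on r2 and r4
  J1 still needs (8, 1, 0) but only (7, 3, 2) is free — short on r2
  J5 still needs (9, 2, 3) but only (7, 3, 2) is free — short on r2 and r4
Permanently blocked: J2, J1 and J5.
(3) The exact count: 0 of the possible complete orderings are safe sequences.


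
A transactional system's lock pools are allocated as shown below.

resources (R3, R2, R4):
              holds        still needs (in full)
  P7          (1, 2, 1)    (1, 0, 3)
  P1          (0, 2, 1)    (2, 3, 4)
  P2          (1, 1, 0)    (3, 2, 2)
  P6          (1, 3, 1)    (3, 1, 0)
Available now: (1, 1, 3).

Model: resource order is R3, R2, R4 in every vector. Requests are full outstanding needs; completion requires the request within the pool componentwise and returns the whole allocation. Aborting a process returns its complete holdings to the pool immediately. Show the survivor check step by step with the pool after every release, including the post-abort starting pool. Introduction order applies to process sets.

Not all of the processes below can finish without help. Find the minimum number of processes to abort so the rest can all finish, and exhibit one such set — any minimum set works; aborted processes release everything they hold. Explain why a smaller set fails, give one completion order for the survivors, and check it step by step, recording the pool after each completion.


Abort P2.
Key observation: no ordering could ever have run P6 before the abort of P2; with (1, 1, 0) back in the pool it fits at step 3.
Minimality: the empty abort set fails — the state is deadlocked as it stands.
Survivors finish in the order: P7, P1, P6. Walking it through (pool after the aborts first):
  pool = (2, 2, 3)
  run P7 (needs (1, 0, 3), free (2, 2, 3)); after release of (1, 2, 1) the pool is (3, 4, 4)
  run P1 (needs (2, 3, 4), free (3, 4, 4)); after release of (0, 2, 1) the pool is (3, 6, 5)
  run P6 (needs (3, 1, 0), free (3, 6, 5)); after release of (1, 3, 1) the pool is (4, 9, 6)


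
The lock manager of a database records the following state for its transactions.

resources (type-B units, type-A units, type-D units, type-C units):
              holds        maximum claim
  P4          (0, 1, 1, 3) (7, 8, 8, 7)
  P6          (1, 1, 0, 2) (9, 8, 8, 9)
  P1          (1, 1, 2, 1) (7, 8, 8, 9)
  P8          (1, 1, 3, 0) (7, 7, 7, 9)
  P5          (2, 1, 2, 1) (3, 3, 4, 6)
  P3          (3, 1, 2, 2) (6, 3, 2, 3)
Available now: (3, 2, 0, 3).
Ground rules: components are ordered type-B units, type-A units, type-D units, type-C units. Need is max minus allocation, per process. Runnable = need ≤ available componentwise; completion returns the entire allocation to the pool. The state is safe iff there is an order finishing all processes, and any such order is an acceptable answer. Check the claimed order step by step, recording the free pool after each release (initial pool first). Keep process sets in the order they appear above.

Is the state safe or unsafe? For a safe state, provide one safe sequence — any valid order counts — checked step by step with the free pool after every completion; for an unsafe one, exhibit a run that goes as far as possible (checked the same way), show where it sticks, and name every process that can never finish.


UNSAFE.
Key observation: P3, P5 can finish, but then (8, 4, 4, 6) is all there is, and the blocked group's type-A units demands exceed it.
Going as far as possible: P3, P5; after that, nothing fits. Verifying each step:
  pool = (3, 2, 0, 3)
  P3 needs (3, 2, 0, 1) <= (3, 2, 0, 3) -> finishes; pool += (3, 1, 2, 2) = (6, 3, 2, 5)
  P5 needs (1, 2, 2, 5) <= (6, 3, 2, 5) -> finishes; pool += (2, 1, 2, 1) = (8, 4, 4, 6)
  P4 still needs (7, 7, 7, 4) but only (8, 4, 4, 6) is free — short on type-A units and type-D units
  P6 still needs (8, 7, 8, 7) but only (8, 4, 4, 6) is free — short on type-A units, type-D units and type-C units
  P1 still needs (6, 7, 6, 8) but only (8, 4, 4, 6) is free — short on type-A units, type-D units and type-C units
  P8 still needs (6, 6, 4, 9) but only (8, 4, 4, 6) is free — short on type-A units and type-C units
Never able to finish: P4, P6, P1 and P8.


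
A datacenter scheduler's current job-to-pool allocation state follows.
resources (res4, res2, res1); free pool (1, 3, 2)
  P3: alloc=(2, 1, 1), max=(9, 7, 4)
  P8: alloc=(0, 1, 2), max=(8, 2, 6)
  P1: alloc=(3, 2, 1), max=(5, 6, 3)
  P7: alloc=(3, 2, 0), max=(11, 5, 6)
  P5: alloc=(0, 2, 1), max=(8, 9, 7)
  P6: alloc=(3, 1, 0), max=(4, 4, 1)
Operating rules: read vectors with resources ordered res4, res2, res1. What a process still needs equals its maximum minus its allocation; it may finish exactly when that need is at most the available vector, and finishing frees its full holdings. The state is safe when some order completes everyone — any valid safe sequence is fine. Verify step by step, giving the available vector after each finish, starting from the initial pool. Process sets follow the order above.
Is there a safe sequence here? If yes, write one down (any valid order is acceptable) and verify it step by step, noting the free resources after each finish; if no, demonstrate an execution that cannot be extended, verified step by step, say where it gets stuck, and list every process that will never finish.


SAFE, for example via the order P6, P1, P3, P8, P5, P7.
Key observation: the first exact fit in this order is P6 — it needs (1, 3, 1) with (1, 3, 2) free, meeting a requested resource to the last unit.
Step-by-step check:
  pool = (1, 3, 2)
  P6: need (1, 3, 1) fits (1, 3, 2); releases (3, 1, 0), pool now (4, 4, 2)
  P1: need (2, 4, 2) fits (4, 4, 2); releases (3, 2, 1), pool now (7, 6, 3)
  P3: need (7, 6, 3) fits (7, 6, 3); releases (2, 1, 1), pool now (9, 7, 4)
  P8: need (8, 1, 4) fits (9, 7, 4); releases (0, 1, 2), pool now (9, 8, 6)
  P5: need (8, 7, 6) fits (9, 8, 6); releases (0, 2, 1), pool now (9, 10, 7)
  P7: need (8, 3, 6) fits (9, 10, 7); releases (3, 2, 0), pool now (12, 12, 7)


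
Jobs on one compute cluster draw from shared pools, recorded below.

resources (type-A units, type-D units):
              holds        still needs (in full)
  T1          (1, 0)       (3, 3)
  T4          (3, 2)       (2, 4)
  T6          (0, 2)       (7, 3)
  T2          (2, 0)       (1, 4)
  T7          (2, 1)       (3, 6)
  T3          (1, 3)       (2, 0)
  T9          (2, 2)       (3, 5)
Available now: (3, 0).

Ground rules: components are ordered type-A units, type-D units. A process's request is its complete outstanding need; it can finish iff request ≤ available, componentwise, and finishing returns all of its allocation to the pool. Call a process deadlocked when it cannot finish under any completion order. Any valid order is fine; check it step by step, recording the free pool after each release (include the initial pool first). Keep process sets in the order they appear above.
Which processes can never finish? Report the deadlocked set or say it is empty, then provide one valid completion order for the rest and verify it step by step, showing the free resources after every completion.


The deadlocked set is T4, T6, T2, T7 and T9.
Key observation: after T3, T1 the pool peaks at (5, 3), and each blocked process is short somewhere: T4 on type-D units; T6 on type-A units; T2 on type-D units; T7 on type-D units; T9 on type-D units.
The rest can finish in the order T3, T1. Step-by-step check:
  pool = (3, 0)
  run T3 (needs (2, 0), free (3, 0)); after release of (1, 3) the pool is (4, 3)
  run T1 (needs (3, 3), free (4, 3)); after release of (1, 0) the pool is (5, 3)
None of the blocked processes ever fits:
  T4 still needs (2, 4) but only (5, 3) is free — short on type-D units
  T6 still needs (7, 3) but only (5, 3) is free — short on type-A units
  T2 still needs (1, 4) but only (5, 3) is free — short on type-D units
  T7 still needs (3, 6) but only (5, 3) is free — short on type-D units
  T9 still needs (3, 5) but only (5, 3) is free — short on type-D units


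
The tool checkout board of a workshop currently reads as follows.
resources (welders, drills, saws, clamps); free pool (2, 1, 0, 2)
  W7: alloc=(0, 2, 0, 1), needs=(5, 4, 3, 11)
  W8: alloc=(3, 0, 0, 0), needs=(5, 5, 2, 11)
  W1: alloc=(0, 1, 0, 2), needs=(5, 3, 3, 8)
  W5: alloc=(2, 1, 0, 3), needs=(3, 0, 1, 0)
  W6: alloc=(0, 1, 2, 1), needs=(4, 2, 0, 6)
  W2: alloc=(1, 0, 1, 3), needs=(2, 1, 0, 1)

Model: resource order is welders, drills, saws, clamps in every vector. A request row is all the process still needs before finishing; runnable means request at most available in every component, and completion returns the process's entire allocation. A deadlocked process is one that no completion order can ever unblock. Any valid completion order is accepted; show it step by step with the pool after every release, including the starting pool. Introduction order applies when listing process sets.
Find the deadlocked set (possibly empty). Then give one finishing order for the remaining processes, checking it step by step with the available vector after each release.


No process is deadlocked.
Key observation: beginning at W2, releases accumulate fast enough that every process eventually fits.
The rest can finish in the order W2, W5, W6, W1, W7, W8. Verifying each step:
  pool = (2, 1, 0, 2)
  W2 needs (2, 1, 0, 1) <= (2, 1, 0, 2) -> finishes; pool += (1, 0, 1, 3) = (3, 1, 1, 5)
  W5 needs (3, 0, 1, 0) <= (3, 1, 1, 5) -> finishes; pool += (2, 1, 0, 3) = (5, 2, 1, 8)
  W6 needs (4, 2, 0, 6) <= (5, 2, 1, 8) -> finishes; pool += (0, 1, 2, 1) = (5, 3, 3, 9)
  W1 needs (5, 3, 3, 8) <= (5, 3, 3, 9) -> finishes; pool += (0, 1, 0, 2) = (5, 4, 3, 11)
  W7 needs (5, 4, 3, 11) <= (5, 4, 3, 11) -> finishes; pool += (0, 2, 0, 1) = (5, 6, 3, 12)
  W8 needs (5, 5, 2, 11) <= (5, 6, 3, 12) -> finishes; pool += (3, 0, 0, 0) = (8, 6, 3, 12)


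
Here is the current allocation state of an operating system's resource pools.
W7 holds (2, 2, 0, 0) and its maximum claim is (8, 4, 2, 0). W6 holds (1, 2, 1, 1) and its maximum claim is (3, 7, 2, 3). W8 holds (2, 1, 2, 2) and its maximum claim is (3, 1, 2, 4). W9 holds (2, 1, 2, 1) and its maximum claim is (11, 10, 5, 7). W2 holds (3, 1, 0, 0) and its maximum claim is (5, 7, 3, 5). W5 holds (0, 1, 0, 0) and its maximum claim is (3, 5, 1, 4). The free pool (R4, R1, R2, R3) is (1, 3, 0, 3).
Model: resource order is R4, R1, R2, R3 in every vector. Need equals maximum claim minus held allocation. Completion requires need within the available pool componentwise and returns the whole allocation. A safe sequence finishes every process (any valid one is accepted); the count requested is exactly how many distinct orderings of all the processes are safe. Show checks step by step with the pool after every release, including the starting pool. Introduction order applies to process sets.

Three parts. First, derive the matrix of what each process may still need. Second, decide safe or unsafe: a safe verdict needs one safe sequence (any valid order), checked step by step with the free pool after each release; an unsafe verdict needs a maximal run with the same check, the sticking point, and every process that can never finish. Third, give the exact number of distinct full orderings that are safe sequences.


(1) Need matrix, components ordered R4, R1, R2, R3:
  W7: (6, 2, 2, 0)
  W6: (2, 5, 1, 2)
  W8: (1, 0, 0, 2)
  W9: (9, 9, 3, 6)
  W2: (2, 6, 3, 5)
  W5: (3, 4, 1, 4)
(2) SAFE, for example via the order W8, W5, W6, W2, W7, W9.
Key observation: reading the order forward, W8 is the first process whose need (1, 0, 0, 2) meets the free pool (1, 3, 0, 3) exactly on a resource it requests.
Check, step by step:
  pool = (1, 3, 0, 3)
  W8: need (1, 0, 0, 2) fits (1, 3, 0, 3); releases (2, 1, 2, 2), pool now (3, 4, 2, 5)
  W5: need (3, 4, 1, 4) fits (3, 4, 2, 5); releases (0, 1, 0, 0), pool now (3, 5, 2, 5)
  W6: need (2, 5, 1, 2) fits (3, 5, 2, 5); releases (1, 2, 1, 1), pool now (4, 7, 3, 6)
  W2: need (2, 6, 3, 5) fits (4, 7, 3, 6); releases (3, 1, 0, 0), pool now (7, 8, 3, 6)
  W7: need (6, 2, 2, 0) fits (7, 8, 3, 6); releases (2, 2, 0, 0), pool now (9, 10, 3, 6)
  W9: need (9, 9, 3, 6) fits (9, 10, 3, 6); releases (2, 1, 2, 1), pool now (11, 11, 5, 7)
(3) Precisely 1 of the possible complete orderings is a safe sequence.


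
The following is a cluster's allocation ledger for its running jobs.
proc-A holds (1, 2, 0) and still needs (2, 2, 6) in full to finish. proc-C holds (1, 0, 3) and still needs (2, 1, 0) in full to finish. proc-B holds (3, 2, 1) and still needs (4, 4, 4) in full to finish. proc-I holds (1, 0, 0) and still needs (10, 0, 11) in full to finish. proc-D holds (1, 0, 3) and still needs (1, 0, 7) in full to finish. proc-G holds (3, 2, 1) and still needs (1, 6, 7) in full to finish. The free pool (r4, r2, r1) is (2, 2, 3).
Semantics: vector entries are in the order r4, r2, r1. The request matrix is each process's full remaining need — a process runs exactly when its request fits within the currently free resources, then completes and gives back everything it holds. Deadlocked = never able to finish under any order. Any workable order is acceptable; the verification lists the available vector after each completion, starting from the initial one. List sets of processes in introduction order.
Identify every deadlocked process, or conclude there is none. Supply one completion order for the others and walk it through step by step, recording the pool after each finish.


Nothing here is deadlocked.
Key observation: proc-C leads a chain of completions in which each release enables another process.
The rest can finish in the order proc-C, proc-A, proc-B, proc-D, proc-G, proc-I. Walking it through:
  pool = (2, 2, 3)
  proc-C needs (2, 1, 0) <= (2, 2, 3) -> finishes; pool += (1, 0, 3) = (3, 2, 6)
  proc-A needs (2, 2, 6) <= (3, 2, 6) -> finishes; pool += (1, 2, 0) = (4, 4, 6)
  proc-B needs (4, 4, 4) <= (4, 4, 6) -> finishes; pool += (3, 2, 1) = (7, 6, 7)
  proc-D needs (1, 0, 7) <= (7, 6, 7) -> finishes; pool += (1, 0, 3) = (8, 6, 10)
  proc-G needs (1, 6, 7) <= (8, 6, 10) -> finishes; pool += (3, 2, 1) = (11, 8, 11)
  proc-I needs (10, 0, 11) <= (11, 8, 11) -> finishes; pool += (1, 0, 0) = (12, 8, 11)


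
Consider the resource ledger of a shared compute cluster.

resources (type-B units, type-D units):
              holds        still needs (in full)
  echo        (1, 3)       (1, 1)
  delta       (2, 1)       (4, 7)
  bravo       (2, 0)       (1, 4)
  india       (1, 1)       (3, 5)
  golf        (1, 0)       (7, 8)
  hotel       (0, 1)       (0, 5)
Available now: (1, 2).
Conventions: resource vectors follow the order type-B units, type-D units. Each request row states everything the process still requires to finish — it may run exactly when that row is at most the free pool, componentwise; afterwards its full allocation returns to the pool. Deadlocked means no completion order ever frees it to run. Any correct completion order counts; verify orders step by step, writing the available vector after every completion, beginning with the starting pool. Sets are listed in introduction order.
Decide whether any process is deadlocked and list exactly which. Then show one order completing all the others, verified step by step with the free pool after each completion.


No process is deadlocked.
Key observation: no deadlock: echo fits now, and the freed resources carry the rest through.
One completion order for the rest: echo, bravo, hotel, india, delta, golf. Walking it through:
  pool = (1, 2)
  echo: need (1, 1) fits (1, 2); releases (1, 3), pool now (2, 5)
  bravo: need (1, 4) fits (2, 5); releases (2, 0), pool now (4, 5)
  hotel: need (0, 5) fits (4, 5); releases (0, 1), pool now (4, 6)
  india: need (3, 5) fits (4, 6); releases (1, 1), pool now (5, 7)
  delta: need (4, 7) fits (5, 7); releases (2, 1), pool now (7, 8)
  golf: need (7, 8) fits (7, 8); releases (1, 0), pool now (8, 8)


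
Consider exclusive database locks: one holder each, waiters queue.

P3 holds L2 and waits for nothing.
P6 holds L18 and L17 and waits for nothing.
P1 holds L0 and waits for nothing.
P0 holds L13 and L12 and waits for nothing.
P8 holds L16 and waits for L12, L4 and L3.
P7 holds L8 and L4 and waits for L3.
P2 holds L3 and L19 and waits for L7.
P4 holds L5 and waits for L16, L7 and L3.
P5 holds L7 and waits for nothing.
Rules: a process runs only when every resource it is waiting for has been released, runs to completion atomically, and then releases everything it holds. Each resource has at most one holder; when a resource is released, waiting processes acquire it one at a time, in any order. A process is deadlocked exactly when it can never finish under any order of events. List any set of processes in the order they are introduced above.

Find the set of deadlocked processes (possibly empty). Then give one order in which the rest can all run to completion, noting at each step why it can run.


No process is deadlocked.
Key observation: no waiting chain loops back on itself — every chain ends at a process that waits on nothing, so everyone eventually runs.
A valid finishing order for the others: P0, P5, P2, P7, P3, P1, P8, P4, P6.
Step-by-step check:
  P0 waits on nothing -> runs at once and releases L13 and L12
  P5 waits on nothing -> runs at once and releases L7
  P2: everything it awaited (L7) is free; runs, freeing L3 and L19
  P7: everything it awaited (L3) is free; runs, freeing L8 and L4
  P3 waits on nothing -> runs at once and releases L2
  P1 waits on nothing -> runs at once and releases L0
  P8: everything it awaited (L12, L4 and L3) is free; runs, freeing L16
  P4: everything it awaited (L16, L7 and L3) is free; runs, freeing L5
  P6 waits on nothing -> runs at once and releases L18 and L17


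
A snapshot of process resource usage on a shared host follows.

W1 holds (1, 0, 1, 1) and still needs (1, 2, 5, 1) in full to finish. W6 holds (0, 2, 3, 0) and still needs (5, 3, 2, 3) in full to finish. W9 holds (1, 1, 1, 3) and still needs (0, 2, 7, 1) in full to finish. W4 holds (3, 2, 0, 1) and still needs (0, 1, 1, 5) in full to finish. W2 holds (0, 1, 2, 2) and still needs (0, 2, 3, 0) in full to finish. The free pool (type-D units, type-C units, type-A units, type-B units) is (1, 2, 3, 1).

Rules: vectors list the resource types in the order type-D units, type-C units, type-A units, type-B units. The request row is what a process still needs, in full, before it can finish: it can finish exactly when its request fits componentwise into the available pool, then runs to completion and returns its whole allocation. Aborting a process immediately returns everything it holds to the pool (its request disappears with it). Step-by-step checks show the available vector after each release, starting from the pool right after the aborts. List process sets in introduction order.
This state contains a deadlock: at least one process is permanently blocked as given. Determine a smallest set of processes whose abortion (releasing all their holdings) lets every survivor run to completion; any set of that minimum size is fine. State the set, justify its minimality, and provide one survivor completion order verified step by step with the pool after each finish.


Abort W4.
Key observation: the deadlocked W6 becomes finishable only because W4 released (3, 2, 0, 1); it completes at step 3 below.
Why nothing smaller works: aborting no one leaves the state deadlocked as given.
The survivors complete as W2, W1, W6, W9. Verifying each step (starting from the post-abort pool):
  pool = (4, 4, 3, 2)
  run W2 (needs (0, 2, 3, 0), free (4, 4, 3, 2)); after release of (0, 1, 2, 2) the pool is (4, 5, 5, 4)
  run W1 (needs (1, 2, 5, 1), free (4, 5, 5, 4)); after release of (1, 0, 1, 1) the pool is (5, 5, 6, 5)
  run W6 (needs (5, 3, 2, 3), free (5, 5, 6, 5)); after release of (0, 2, 3, 0) the pool is (5, 7, 9, 5)
  run W9 (needs (0, 2, 7, 1), free (5, 7, 9, 5)); after release of (1, 1, 1, 3) the pool is (6, 8, 10, 8)


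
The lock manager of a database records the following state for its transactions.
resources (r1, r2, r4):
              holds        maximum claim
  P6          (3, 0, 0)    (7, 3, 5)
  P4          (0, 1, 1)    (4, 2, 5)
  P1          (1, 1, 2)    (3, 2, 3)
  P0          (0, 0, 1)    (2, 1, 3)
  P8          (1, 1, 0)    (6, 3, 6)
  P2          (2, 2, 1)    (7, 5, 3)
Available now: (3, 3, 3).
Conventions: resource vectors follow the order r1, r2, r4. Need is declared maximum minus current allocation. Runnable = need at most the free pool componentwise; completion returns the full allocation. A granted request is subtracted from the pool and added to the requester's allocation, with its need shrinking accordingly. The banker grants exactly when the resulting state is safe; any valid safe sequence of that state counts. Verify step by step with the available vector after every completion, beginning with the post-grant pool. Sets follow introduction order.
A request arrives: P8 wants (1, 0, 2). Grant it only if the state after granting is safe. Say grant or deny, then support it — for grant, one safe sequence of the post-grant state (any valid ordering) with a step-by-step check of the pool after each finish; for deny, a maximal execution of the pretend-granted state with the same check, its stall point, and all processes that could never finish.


DENY. Granting would leave the state unsafe.
Key observation: no order helps: past P1, P0, the free pool tops out at (3, 4, 4), below what each blocked process needs in r1.
On the post-grant state, P1, P0 is a maximal run — nothing extends it. Walking it through:
  pool = (2, 3, 1)
  P1 needs (2, 1, 1) <= (2, 3, 1) -> finishes; pool += (1, 1, 2) = (3, 4, 3)
  P0 needs (2, 1, 2) <= (3, 4, 3) -> finishes; pool += (0, 0, 1) = (3, 4, 4)
  P6 cannot run: need (4, 3, 5) vs free (3, 4, 4) (insufficient r1 and r4)
  P4 cannot run: need (4, 1, 4) vs free (3, 4, 4) (insufficient r1)
  P8 cannot run: need (4, 2, 4) vs free (3, 4, 4) (insufficient r1)
  P2 cannot run: need (5, 3, 2) vs free (3, 4, 4) (insufficient r1)
Processes that could never finish after the grant: P6, P4, P8 and P2.


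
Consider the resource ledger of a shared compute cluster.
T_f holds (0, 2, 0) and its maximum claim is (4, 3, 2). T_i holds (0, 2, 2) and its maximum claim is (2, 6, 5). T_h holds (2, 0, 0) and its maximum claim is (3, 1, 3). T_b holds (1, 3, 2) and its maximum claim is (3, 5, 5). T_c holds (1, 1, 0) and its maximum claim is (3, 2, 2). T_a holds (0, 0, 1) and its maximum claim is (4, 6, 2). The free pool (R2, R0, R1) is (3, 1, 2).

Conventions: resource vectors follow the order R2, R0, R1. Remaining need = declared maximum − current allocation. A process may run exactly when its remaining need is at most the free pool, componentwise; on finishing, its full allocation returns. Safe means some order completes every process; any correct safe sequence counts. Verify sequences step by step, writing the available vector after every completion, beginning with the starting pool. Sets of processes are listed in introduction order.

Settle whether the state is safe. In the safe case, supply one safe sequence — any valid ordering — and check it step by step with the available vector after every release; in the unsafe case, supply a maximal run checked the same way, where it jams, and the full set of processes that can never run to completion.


UNSAFE.
Key observation: after T_c, T_f the pool peaks at (4, 4, 2), and each blocked process is short somewhere: T_i on R1; T_h on R1; T_b on R1; T_a on R0.
A maximal execution: T_c, T_f — then nothing else fits. Walking it through:
  pool = (3, 1, 2)
  T_c needs (2, 1, 2) <= (3, 1, 2) -> finishes; pool += (1, 1, 0) = (4, 2, 2)
  T_f needs (4, 1, 2) <= (4, 2, 2) -> finishes; pool += (0, 2, 0) = (4, 4, 2)
  blocked: T_i wants (2, 4, 3), pool (4, 4, 2) — not enough R1
  blocked: T_h wants (1, 1, 3), pool (4, 4, 2) — not enough R1
  blocked: T_b wants (2, 2, 3), pool (4, 4, 2) — not enough R1
  blocked: T_a wants (4, 6, 1), pool (4, 4, 2) — not enough R0
Permanently blocked: T_i, T_h, T_b and T_a.


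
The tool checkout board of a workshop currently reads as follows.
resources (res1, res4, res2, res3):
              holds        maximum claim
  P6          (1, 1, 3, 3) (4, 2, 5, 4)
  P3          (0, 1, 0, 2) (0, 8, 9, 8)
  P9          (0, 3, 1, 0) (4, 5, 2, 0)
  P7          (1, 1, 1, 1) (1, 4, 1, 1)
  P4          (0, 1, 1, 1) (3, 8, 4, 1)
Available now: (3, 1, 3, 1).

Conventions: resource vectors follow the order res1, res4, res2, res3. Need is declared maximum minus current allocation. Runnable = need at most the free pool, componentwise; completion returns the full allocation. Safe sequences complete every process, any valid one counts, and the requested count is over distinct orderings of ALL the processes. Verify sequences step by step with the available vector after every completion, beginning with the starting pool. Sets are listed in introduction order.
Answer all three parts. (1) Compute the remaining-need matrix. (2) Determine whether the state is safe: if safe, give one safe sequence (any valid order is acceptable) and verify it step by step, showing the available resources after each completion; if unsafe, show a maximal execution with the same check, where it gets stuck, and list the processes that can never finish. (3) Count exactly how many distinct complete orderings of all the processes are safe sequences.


(1) Remaining need (order res1, res4, res2, res3):
  P6: (3, 1, 2, 1)
  P3: (0, 7, 9, 6)
  P9: (4, 2, 1, 0)
  P7: (0, 3, 0, 0)
  P4: (3, 7, 3, 0)
(2) The state is UNSAFE.
Key observation: P6, P9, P7 can finish, but then (5, 6, 8, 5) is all there is, and the blocked group's res4 demands exceed it.
A maximal execution: P6, P9, P7 — then nothing else fits. Verifying each step:
  pool = (3, 1, 3, 1)
  run P6 (needs (3, 1, 2, 1), free (3, 1, 3, 1)); after release of (1, 1, 3, 3) the pool is (4, 2, 6, 4)
  run P9 (needs (4, 2, 1, 0), free (4, 2, 6, 4)); after release of (0, 3, 1, 0) the pool is (4, 5, 7, 4)
  run P7 (needs (0, 3, 0, 0), free (4, 5, 7, 4)); after release of (1, 1, 1, 1) the pool is (5, 6, 8, 5)
  blocked: P3 wants (0, 7, 9, 6), pool (5, 6, 8, 5) — not enough res4, res2 and res3
  blocked: P4 wants (3, 7, 3, 0), pool (5, 6, 8, 5) — not enough res4
Permanently blocked: P3 and P4.
(3) Precisely 0 of the possible complete orderings are safe sequences.


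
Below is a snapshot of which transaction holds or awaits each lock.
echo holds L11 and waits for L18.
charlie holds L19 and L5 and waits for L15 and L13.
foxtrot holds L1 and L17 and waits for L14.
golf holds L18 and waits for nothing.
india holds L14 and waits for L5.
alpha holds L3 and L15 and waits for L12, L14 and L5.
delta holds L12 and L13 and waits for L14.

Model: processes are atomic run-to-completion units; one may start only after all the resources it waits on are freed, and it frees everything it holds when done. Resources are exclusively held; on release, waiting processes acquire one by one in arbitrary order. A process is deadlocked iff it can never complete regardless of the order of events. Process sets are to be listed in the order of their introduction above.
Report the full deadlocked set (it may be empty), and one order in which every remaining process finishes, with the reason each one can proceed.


The deadlocked set is charlie, foxtrot, india, alpha and delta.
Key observation: the wait chain closes on itself along charlie -> alpha -> charlie; india and delta are caught in further circular waits and foxtrot waits into the deadlock from upstream.
A valid finishing order for the others: golf, echo.
Walking it through:
  run golf (it waits on nothing); releases L18
  run echo (all its waits — L18 — are resolved); releases L11


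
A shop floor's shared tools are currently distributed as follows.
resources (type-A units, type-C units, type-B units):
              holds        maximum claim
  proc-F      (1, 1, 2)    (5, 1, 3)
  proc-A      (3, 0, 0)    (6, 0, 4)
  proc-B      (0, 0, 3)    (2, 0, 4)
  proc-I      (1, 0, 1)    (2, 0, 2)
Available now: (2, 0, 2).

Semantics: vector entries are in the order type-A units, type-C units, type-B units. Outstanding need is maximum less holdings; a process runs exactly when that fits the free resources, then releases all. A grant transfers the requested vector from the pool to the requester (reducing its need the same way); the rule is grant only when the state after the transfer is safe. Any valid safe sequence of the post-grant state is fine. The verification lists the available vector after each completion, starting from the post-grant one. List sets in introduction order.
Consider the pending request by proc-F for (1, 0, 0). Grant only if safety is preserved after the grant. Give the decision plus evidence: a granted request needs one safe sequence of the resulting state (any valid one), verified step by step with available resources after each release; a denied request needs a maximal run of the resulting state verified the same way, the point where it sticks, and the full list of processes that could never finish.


DENY. Granting would leave the state unsafe.
Key observation: type-A units is the bottleneck — with proc-I, proc-B done the pool holds (2, 0, 6), short of every remaining need.
On the post-grant state, proc-I, proc-B is a maximal run — nothing extends it. Verifying each step:
  pool = (1, 0, 2)
  proc-I needs (1, 0, 1) <= (1, 0, 2) -> finishes; pool += (1, 0, 1) = (2, 0, 3)
  proc-B needs (2, 0, 1) <= (2, 0, 3) -> finishes; pool += (0, 0, 3) = (2, 0, 6)
  blocked: proc-F wants (3, 0, 1), pool (2, 0, 6) — not enough type-A units
  blocked: proc-A wants (3, 0, 4), pool (2, 0, 6) — not enough type-A units
Had the request been granted, proc-F and proc-A could never finish.


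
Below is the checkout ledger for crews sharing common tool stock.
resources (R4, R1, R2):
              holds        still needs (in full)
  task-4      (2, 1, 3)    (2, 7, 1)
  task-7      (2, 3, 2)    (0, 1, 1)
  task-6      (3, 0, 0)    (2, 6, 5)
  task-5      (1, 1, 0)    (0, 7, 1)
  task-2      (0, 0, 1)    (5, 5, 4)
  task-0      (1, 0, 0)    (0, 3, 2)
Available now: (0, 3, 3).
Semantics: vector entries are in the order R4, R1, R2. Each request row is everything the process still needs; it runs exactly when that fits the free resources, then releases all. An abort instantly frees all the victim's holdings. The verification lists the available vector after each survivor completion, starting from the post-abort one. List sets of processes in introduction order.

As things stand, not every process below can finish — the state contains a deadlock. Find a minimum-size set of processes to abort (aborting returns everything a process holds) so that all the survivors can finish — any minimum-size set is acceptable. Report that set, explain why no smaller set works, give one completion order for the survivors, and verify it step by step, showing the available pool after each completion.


The answer: abort task-4.
Key observation: the returned (2, 1, 3) from task-4 is what brings task-5 — unrunnable before, under any order — into play at step 2.
Why nothing smaller works: aborting no one leaves the state deadlocked as given.
Survivors finish in the order: task-7, task-5, task-0, task-2, task-6. Step-by-step check (pool after the aborts first):
  pool = (2, 4, 6)
  run task-7 (needs (0, 1, 1), free (2, 4, 6)); after release of (2, 3, 2) the pool is (4, 7, 8)
  run task-5 (needs (0, 7, 1), free (4, 7, 8)); after release of (1, 1, 0) the pool is (5, 8, 8)
  run task-0 (needs (0, 3, 2), free (5, 8, 8)); after release of (1, 0, 0) the pool is (6, 8, 8)
  run task-2 (needs (5, 5, 4), free (6, 8, 8)); after release of (0, 0, 1) the pool is (6, 8, 9)
  run task-6 (needs (2, 6, 5), free (6, 8, 9)); after release of (3, 0, 0) the pool is (9, 8, 9)
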